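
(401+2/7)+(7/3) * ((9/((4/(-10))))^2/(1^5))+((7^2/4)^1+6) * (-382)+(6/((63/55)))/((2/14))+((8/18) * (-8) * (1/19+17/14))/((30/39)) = -128274197/23940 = -5358.15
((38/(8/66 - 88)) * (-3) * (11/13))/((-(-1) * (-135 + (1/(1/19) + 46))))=-20691/1319500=-0.02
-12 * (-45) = 540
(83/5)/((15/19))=1577/75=21.03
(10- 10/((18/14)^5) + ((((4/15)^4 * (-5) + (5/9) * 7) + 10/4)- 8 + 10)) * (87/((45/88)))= 292294120052/110716875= 2640.01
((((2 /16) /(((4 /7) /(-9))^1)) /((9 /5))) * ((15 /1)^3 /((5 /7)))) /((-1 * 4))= 165375 /128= 1291.99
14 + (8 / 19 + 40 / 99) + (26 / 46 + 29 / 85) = 57850262 / 3677355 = 15.73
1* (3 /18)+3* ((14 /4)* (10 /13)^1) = 643 /78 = 8.24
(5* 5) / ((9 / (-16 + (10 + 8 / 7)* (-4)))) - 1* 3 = -171.25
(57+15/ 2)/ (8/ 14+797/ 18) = 8127/ 5651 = 1.44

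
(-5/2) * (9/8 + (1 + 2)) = -165/16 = -10.31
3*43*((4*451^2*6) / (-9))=-69969944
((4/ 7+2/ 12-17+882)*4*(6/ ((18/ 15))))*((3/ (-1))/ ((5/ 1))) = -72722/ 7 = -10388.86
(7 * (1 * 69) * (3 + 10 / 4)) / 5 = 5313 / 10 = 531.30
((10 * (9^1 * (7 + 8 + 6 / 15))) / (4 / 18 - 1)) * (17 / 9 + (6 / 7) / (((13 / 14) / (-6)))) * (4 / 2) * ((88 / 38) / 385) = 96624 / 1235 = 78.24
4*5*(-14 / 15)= -56 / 3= -18.67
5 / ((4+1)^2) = 1 / 5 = 0.20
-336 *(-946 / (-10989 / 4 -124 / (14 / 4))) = -8899968 / 77915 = -114.23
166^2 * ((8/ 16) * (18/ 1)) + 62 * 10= 248624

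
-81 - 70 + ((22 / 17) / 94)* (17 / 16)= -113541 / 752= -150.99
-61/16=-3.81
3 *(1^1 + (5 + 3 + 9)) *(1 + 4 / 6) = 90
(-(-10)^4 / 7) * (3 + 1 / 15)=-92000 / 21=-4380.95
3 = 3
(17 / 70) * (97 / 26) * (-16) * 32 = -211072 / 455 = -463.89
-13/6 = -2.17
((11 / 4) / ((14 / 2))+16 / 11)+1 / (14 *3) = 247 / 132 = 1.87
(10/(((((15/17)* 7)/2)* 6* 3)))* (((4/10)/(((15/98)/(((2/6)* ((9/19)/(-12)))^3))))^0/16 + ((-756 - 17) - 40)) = -146.24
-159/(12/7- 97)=1113/667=1.67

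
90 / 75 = 6 / 5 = 1.20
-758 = -758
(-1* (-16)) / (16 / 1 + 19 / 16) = 256 / 275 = 0.93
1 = 1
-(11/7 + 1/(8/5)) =-123/56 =-2.20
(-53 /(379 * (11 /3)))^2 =25281 /17380561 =0.00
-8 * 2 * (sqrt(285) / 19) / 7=-2.03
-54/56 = -27/28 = -0.96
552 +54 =606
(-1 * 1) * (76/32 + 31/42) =-523/168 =-3.11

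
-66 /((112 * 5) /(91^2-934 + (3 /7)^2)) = -2970099 /3430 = -865.92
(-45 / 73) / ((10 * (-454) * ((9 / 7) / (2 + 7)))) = 63 / 66284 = 0.00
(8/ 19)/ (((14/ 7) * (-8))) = -1/ 38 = -0.03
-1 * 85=-85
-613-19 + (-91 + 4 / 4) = -722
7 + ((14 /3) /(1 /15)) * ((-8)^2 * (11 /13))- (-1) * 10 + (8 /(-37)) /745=1364494961 /358345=3807.77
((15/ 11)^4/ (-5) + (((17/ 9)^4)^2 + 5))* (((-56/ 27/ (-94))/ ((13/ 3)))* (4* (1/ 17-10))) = -33.68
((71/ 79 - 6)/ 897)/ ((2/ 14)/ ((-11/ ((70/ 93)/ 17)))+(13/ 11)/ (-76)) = 13657732/ 38725721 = 0.35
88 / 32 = 11 / 4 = 2.75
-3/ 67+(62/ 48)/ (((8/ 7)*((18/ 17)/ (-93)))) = -7665509/ 77184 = -99.31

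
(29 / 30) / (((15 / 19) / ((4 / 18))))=551 / 2025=0.27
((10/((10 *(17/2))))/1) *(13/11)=26/187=0.14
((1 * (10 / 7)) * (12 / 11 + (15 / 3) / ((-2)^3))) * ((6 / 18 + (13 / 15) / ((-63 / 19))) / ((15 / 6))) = 1394 / 72765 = 0.02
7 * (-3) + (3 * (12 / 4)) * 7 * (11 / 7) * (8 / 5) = 687 / 5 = 137.40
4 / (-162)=-2 / 81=-0.02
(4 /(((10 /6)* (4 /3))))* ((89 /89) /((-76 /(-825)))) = 19.54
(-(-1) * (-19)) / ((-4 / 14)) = 133 / 2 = 66.50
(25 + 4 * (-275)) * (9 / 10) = -1935 / 2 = -967.50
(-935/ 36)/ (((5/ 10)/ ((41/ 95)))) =-7667/ 342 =-22.42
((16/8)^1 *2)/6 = 0.67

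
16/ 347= 0.05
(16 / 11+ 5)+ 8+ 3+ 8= 280 / 11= 25.45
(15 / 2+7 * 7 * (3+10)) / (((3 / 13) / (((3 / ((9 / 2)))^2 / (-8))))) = -16757 / 108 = -155.16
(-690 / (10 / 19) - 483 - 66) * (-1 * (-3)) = -5580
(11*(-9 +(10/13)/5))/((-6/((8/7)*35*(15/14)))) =63250/91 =695.05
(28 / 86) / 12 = 7 / 258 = 0.03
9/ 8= 1.12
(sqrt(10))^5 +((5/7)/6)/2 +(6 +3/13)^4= 100 * sqrt(10) +3616067369/2399124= 1823.47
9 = 9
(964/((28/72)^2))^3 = 30469556460589056/117649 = 258986956630.22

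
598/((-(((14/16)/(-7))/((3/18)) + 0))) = 2392/3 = 797.33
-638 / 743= -0.86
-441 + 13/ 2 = -869/ 2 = -434.50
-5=-5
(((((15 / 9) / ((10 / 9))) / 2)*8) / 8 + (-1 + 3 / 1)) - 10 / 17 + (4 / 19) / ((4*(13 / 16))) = 37397 / 16796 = 2.23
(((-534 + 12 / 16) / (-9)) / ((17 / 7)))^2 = 2752281 / 4624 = 595.22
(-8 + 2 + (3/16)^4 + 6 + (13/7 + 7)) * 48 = 12191397/28672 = 425.20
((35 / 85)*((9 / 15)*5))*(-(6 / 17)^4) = -0.02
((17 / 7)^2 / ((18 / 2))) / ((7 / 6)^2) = 1156 / 2401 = 0.48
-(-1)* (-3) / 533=-3 / 533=-0.01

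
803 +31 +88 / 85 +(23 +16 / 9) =657757 / 765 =859.81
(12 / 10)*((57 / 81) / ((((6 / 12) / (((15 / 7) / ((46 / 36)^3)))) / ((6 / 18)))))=49248 / 85169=0.58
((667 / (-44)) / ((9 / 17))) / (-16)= 11339 / 6336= 1.79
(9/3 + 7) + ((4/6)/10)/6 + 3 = 13.01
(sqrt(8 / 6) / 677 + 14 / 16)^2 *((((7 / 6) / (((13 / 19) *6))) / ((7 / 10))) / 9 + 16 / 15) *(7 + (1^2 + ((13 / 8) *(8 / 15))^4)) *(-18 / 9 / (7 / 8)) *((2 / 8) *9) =-37.64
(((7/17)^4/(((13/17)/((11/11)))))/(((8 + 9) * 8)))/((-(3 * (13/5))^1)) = -12005/338761176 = -0.00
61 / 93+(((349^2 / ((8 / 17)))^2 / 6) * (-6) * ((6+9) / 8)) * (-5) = 29904996955837007 / 47616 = 628045130960.96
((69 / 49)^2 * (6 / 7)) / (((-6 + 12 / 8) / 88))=-558624 / 16807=-33.24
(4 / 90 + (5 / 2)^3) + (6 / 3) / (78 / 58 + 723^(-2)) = 6295730119 / 366956280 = 17.16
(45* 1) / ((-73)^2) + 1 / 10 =5779 / 53290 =0.11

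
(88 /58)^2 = 1936 /841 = 2.30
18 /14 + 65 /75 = 226 /105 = 2.15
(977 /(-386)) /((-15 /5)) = 0.84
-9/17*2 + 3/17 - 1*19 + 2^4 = -3.88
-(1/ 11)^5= -1/ 161051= -0.00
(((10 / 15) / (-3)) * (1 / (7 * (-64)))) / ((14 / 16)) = 1 / 1764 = 0.00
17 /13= 1.31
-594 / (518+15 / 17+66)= -10098 / 9943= -1.02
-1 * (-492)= 492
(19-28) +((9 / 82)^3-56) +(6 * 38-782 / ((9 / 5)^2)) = -3499473647 / 44660808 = -78.36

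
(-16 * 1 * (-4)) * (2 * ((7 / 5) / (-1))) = -896 / 5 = -179.20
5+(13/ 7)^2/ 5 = 1394/ 245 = 5.69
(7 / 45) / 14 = 1 / 90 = 0.01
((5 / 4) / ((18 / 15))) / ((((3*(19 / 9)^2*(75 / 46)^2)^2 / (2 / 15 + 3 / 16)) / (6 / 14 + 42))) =914240547 / 81450625000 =0.01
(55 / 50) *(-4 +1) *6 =-99 / 5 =-19.80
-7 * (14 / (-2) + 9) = -14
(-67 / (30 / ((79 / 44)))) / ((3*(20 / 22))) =-5293 / 3600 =-1.47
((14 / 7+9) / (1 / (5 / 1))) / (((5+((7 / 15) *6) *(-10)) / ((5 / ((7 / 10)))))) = -2750 / 161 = -17.08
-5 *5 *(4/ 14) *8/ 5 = -80/ 7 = -11.43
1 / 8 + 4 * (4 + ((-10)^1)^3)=-31871 / 8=-3983.88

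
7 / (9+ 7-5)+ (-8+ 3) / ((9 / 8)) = -377 / 99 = -3.81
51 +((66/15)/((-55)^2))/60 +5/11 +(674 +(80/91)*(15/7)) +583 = 34430779387/26276250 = 1310.34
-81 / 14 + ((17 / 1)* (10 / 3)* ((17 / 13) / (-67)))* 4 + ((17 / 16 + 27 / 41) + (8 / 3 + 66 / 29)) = -1233958025 / 347967984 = -3.55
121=121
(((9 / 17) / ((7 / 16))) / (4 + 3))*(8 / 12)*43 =4128 / 833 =4.96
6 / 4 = 3 / 2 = 1.50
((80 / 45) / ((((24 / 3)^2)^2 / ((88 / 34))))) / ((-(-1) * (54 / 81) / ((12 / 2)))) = 11 / 1088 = 0.01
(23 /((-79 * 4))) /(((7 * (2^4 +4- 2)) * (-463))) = 23 /18434808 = 0.00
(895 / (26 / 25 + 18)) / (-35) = -4475 / 3332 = -1.34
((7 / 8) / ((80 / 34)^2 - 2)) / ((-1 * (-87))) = 289 / 101616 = 0.00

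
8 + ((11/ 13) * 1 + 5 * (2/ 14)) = 870/ 91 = 9.56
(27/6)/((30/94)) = 141/10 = 14.10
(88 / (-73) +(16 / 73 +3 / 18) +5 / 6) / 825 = 1 / 60225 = 0.00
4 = 4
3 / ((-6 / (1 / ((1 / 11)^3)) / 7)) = -9317 / 2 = -4658.50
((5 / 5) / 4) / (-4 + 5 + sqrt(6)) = -1 / 20 + sqrt(6) / 20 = 0.07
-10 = -10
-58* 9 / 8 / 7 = -261 / 28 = -9.32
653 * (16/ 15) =10448/ 15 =696.53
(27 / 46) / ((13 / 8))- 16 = -4676 / 299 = -15.64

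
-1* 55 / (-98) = 55 / 98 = 0.56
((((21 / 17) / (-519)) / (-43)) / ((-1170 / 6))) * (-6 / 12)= 7 / 49320570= 0.00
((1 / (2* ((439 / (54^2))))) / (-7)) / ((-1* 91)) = 1458 / 279643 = 0.01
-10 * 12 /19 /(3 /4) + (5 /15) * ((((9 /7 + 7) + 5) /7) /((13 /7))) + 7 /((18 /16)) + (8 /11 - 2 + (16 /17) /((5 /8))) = -23643227 /14549535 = -1.63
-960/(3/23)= -7360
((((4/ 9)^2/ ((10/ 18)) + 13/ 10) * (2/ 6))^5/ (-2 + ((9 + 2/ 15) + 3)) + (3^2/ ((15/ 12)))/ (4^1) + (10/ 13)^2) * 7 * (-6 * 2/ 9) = -22.37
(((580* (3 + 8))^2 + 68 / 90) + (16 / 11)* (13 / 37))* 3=745501109198 / 6105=122113203.80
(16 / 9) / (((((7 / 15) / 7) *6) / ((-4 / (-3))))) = 160 / 27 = 5.93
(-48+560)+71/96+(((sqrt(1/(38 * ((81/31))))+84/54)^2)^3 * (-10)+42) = 582037525495/1440060768 - 5905545625 * sqrt(1178)/3645153819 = 348.57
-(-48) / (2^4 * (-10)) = -3 / 10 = -0.30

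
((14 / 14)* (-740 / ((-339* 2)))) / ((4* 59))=0.00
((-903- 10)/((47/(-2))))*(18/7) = 32868/329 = 99.90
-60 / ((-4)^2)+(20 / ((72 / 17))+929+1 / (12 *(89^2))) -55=124751791 / 142578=874.97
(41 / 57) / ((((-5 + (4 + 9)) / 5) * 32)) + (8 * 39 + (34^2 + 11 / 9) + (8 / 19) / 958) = 30807989689 / 20968704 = 1469.24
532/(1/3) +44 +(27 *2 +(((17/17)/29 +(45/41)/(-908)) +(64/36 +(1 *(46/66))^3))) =65807240711647/38798016444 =1696.15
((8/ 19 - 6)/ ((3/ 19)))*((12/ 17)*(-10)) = 4240/ 17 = 249.41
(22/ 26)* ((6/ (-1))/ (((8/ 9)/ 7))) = -39.98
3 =3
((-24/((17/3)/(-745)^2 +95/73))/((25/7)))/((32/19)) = -1939945581/632733464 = -3.07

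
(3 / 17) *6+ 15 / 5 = 69 / 17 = 4.06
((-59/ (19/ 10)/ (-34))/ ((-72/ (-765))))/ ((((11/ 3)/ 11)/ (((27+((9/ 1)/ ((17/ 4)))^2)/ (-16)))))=-40263075/ 702848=-57.29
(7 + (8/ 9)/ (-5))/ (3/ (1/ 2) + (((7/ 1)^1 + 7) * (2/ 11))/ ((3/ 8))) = 3377/ 6330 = 0.53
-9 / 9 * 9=-9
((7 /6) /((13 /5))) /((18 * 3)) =35 /4212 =0.01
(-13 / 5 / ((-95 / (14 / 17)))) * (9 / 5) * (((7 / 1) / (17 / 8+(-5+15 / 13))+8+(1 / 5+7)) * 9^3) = 11898032328 / 36135625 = 329.26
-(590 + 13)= -603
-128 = -128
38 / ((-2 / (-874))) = 16606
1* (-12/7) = -1.71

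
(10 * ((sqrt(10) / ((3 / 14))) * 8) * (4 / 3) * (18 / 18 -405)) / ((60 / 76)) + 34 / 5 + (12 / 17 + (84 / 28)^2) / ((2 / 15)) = 13531 / 170 -6877696 * sqrt(10) / 27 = -805445.75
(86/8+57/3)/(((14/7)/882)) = 52479/4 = 13119.75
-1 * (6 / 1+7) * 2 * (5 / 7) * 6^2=-4680 / 7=-668.57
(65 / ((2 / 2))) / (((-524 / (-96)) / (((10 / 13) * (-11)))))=-13200 / 131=-100.76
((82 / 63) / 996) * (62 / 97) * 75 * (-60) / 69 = -635500 / 11665899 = -0.05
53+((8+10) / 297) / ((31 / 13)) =54245 / 1023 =53.03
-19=-19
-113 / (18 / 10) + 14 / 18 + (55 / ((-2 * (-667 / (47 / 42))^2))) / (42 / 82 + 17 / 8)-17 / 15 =-10714336615868 / 169709582385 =-63.13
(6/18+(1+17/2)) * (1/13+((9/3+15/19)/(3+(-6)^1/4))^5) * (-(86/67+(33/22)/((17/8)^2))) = -3059469410964971/1869843492543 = -1636.22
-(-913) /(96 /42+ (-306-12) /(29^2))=5374831 /11230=478.61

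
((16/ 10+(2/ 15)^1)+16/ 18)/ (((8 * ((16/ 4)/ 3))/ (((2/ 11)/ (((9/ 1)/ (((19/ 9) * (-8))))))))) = -1121/ 13365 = -0.08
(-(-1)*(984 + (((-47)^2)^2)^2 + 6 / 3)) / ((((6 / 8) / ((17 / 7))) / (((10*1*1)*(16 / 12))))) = 7196299969185760 / 7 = 1028042852740822.86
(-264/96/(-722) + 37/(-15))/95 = -0.03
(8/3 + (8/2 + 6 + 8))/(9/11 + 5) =341/96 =3.55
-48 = -48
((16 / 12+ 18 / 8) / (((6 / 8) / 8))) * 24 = 2752 / 3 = 917.33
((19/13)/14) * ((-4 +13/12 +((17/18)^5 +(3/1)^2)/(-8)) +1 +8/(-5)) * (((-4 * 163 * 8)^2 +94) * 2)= -18502365139772525/687802752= -26900684.95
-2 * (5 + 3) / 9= -16 / 9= -1.78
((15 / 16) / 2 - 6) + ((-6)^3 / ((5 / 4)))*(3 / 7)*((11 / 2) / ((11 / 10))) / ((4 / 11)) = -229335 / 224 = -1023.82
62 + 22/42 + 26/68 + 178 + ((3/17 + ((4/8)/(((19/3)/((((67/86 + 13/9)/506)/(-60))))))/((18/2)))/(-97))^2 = 240.91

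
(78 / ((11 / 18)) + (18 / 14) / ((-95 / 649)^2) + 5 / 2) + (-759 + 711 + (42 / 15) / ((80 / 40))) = 199500813 / 1389850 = 143.54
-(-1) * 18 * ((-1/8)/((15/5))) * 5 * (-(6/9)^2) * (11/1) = 55/3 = 18.33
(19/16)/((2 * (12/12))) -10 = -301/32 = -9.41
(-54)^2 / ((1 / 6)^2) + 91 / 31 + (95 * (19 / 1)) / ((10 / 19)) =6721323 / 62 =108408.44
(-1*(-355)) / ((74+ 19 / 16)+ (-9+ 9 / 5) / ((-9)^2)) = 255600 / 54071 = 4.73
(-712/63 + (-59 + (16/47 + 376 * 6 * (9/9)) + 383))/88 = 1901731/65142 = 29.19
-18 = -18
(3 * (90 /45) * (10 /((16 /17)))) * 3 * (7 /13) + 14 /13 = 5411 /52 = 104.06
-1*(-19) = 19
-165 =-165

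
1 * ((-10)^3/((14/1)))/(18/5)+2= -1124/63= -17.84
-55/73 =-0.75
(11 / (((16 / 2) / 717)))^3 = 490609013103 / 512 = 958220728.72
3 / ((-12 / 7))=-7 / 4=-1.75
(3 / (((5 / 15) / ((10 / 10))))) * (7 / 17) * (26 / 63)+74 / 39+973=647371 / 663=976.43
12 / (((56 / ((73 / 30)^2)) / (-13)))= -16.49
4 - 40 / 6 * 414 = -2756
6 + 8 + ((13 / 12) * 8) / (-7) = 268 / 21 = 12.76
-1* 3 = -3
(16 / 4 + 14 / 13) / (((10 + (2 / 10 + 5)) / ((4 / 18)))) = 55 / 741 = 0.07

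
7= 7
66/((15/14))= 308/5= 61.60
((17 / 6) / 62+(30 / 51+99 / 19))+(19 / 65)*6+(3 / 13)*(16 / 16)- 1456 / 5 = -283.37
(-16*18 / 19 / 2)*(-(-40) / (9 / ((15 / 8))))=-1200 / 19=-63.16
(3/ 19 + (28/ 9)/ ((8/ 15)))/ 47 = 0.13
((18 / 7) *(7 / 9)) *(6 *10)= 120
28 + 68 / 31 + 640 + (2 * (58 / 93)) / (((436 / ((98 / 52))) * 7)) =176637755 / 263562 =670.19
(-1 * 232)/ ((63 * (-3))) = 232/ 189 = 1.23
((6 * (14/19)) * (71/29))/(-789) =-1988/144913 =-0.01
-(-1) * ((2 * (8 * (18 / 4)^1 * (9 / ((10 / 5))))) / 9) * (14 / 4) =126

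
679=679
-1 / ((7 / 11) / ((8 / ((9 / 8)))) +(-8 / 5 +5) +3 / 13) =-45760 / 170239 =-0.27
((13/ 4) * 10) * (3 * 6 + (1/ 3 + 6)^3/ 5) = 120757/ 54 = 2236.24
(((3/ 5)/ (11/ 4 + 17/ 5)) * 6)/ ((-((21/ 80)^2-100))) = 153600/ 26221919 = 0.01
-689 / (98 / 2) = -689 / 49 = -14.06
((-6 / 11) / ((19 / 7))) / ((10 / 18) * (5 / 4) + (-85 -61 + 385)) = -1512 / 1803461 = -0.00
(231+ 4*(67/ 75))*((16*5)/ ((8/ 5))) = 35186/ 3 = 11728.67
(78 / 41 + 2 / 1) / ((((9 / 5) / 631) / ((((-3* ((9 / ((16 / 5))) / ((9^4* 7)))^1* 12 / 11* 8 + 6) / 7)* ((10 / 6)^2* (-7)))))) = -472139440000 / 20713077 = -22794.27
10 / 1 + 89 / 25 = 339 / 25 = 13.56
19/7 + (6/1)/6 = 26/7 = 3.71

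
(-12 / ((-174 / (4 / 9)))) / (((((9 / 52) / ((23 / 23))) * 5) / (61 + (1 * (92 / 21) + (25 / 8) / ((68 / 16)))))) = 9819056 / 4192965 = 2.34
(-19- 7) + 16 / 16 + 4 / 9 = -24.56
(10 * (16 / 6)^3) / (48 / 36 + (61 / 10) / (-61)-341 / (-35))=71680 / 4149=17.28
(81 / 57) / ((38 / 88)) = 1188 / 361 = 3.29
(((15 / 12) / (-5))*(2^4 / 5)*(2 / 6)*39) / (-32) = 13 / 40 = 0.32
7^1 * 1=7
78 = 78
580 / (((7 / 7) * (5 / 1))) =116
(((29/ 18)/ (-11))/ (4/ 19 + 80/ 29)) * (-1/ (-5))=-15979/ 1619640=-0.01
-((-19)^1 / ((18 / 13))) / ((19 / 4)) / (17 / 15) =130 / 51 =2.55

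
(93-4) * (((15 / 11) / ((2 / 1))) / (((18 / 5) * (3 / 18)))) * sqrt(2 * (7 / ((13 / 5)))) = 2225 * sqrt(910) / 286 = 234.68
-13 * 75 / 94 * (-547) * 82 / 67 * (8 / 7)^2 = 1399444800 / 154301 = 9069.58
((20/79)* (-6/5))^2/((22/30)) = 8640/68651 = 0.13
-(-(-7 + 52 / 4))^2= -36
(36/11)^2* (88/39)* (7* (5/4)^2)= 37800/143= 264.34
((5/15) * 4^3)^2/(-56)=-512/63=-8.13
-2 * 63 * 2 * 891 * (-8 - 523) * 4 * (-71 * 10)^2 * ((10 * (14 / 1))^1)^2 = 4712002649988480000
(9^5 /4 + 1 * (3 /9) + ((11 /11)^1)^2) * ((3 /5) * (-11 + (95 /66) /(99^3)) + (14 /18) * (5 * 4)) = 169341682461623 /1280794680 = 132216.10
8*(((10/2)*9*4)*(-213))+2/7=-2147038/7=-306719.71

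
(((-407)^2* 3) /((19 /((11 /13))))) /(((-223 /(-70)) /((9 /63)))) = 54664170 /55081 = 992.43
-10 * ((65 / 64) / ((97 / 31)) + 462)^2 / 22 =-41187685761605 / 423931904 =-97156.37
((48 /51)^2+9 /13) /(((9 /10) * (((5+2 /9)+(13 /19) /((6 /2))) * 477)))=0.00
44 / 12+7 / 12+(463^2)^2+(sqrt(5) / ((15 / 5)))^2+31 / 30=8271732270031 / 180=45954068166.84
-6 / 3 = -2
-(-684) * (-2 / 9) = -152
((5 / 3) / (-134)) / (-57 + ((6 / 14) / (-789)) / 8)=36820 / 168738897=0.00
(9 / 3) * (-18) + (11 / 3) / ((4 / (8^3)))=1246 / 3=415.33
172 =172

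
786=786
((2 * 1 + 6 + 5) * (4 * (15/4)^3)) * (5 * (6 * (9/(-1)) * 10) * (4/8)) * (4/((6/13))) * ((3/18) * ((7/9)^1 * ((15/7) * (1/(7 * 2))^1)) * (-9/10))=128334375/224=572921.32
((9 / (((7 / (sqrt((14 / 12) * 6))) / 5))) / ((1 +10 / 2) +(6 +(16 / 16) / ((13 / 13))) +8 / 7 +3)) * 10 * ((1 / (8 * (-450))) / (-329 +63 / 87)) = 29 * sqrt(7) / 9139200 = 0.00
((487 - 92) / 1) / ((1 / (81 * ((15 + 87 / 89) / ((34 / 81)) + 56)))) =4553496405 / 1513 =3009581.23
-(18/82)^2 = -81/1681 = -0.05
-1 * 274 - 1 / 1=-275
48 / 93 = 16 / 31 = 0.52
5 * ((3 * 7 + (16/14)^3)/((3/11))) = 424325/1029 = 412.37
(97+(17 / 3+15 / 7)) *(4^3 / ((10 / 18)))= 12074.06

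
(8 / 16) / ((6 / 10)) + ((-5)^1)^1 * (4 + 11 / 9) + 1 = -437 / 18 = -24.28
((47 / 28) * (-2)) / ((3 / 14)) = -47 / 3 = -15.67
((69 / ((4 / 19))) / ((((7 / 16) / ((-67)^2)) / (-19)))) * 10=-4472660040 / 7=-638951434.29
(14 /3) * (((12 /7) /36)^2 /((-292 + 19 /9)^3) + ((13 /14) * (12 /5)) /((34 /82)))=265037592338206 /10566695754755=25.08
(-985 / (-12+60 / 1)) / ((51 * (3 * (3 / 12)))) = -985 / 1836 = -0.54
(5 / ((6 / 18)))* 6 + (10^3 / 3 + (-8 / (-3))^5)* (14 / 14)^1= 135638 / 243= 558.18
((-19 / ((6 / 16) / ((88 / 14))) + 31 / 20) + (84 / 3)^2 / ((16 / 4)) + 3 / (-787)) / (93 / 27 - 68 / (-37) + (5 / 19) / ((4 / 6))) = -84301376127 / 3957500330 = -21.30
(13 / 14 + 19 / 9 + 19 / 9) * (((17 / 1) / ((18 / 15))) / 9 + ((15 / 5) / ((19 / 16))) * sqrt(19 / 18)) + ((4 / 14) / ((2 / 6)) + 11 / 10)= 342407 / 34020 + 2596 * sqrt(38) / 1197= 23.43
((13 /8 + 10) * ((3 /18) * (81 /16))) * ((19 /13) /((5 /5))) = 14.34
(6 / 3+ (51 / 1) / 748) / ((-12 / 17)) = -1547 / 528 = -2.93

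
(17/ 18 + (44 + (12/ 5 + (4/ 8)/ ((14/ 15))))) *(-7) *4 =-60329/ 45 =-1340.64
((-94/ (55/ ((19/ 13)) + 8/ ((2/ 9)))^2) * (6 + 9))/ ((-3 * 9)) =169670/ 17614809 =0.01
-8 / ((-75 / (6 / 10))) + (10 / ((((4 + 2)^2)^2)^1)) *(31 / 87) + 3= 3.07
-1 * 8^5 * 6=-196608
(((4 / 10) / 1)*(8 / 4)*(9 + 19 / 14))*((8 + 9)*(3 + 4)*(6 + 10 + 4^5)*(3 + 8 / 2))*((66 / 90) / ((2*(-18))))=-3947944 / 27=-146220.15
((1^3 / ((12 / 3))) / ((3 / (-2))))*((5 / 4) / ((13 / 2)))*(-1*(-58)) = -145 / 78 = -1.86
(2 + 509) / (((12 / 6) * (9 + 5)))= 73 / 4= 18.25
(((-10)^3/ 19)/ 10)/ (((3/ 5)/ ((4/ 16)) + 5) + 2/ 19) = -500/ 713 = -0.70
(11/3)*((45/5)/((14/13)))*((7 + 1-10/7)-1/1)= 16731/98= 170.72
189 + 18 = 207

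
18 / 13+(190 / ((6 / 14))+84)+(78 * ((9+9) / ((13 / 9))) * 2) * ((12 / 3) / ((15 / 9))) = 1012892 / 195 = 5194.32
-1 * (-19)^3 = 6859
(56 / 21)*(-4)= -32 / 3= -10.67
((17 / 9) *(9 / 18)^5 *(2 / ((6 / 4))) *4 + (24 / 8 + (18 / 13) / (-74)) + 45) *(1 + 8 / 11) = 23834417 / 285714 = 83.42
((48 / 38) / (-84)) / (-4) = 1 / 266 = 0.00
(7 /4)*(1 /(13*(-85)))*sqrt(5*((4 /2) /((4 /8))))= -7*sqrt(5) /2210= -0.01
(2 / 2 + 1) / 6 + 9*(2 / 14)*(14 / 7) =61 / 21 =2.90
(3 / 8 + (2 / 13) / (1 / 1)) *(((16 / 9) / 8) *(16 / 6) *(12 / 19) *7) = 3080 / 2223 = 1.39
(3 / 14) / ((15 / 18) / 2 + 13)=18 / 1127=0.02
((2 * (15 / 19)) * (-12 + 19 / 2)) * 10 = -750 / 19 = -39.47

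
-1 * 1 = -1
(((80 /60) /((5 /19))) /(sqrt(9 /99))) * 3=76 * sqrt(11) /5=50.41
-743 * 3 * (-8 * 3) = 53496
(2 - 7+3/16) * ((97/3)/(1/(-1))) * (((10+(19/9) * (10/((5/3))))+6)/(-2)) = -321167/144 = -2230.33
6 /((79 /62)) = 372 /79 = 4.71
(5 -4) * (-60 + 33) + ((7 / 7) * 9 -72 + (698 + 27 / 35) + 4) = 21447 / 35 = 612.77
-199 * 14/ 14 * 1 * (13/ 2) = -1293.50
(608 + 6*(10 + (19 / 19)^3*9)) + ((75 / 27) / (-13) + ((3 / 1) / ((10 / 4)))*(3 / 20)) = 4223503 / 5850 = 721.97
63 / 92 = 0.68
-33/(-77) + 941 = 6590/7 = 941.43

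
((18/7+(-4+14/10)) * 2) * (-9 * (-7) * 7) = -126/5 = -25.20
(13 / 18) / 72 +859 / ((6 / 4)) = 742189 / 1296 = 572.68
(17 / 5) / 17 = 1 / 5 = 0.20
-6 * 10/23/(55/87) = -1044/253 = -4.13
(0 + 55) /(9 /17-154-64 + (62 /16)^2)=-59840 /220271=-0.27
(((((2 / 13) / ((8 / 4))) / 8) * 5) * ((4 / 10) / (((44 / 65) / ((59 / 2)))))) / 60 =59 / 4224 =0.01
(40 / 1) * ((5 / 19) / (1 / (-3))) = -600 / 19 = -31.58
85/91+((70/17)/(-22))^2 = 3083840/3182179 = 0.97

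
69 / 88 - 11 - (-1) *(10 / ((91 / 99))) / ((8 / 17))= 103321 / 8008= 12.90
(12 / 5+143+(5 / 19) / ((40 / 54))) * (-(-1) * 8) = 110774 / 95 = 1166.04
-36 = -36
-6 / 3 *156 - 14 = -326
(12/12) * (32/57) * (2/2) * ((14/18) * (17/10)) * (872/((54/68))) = 815.10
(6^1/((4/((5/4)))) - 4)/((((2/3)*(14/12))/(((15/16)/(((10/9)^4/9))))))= -27103491/1792000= -15.12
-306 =-306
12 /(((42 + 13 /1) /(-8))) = -96 /55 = -1.75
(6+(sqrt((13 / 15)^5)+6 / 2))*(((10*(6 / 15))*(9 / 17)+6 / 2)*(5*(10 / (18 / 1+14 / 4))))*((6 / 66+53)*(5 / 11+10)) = 263320928*sqrt(195) / 796059+5258628000 / 88451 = 64071.54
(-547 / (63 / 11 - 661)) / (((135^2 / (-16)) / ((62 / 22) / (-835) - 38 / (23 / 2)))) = 764457662 / 315360023625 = 0.00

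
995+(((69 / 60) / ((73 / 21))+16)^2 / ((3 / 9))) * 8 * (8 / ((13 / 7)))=49476311891 / 1731925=28567.24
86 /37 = 2.32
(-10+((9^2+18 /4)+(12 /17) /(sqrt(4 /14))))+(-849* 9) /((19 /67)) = -1021025 /38+6* sqrt(14) /17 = -26867.76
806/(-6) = -403/3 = -134.33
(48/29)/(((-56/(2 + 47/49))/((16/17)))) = -480/5831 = -0.08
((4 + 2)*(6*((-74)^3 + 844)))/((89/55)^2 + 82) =-44036982000/255971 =-172038.95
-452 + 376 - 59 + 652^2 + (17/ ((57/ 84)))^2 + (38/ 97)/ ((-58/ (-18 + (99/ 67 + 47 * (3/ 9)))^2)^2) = 20457725480977969378697/ 48068344124166897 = 425596.63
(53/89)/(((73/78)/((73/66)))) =689/979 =0.70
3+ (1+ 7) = 11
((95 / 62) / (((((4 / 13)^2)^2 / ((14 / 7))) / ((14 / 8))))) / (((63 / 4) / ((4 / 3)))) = 50.65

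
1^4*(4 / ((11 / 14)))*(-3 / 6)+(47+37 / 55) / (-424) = -30991 / 11660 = -2.66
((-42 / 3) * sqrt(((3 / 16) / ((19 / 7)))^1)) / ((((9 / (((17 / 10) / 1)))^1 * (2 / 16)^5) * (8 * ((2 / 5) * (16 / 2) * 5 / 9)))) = -7616 * sqrt(399) / 95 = -1601.36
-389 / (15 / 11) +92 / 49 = -208291 / 735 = -283.39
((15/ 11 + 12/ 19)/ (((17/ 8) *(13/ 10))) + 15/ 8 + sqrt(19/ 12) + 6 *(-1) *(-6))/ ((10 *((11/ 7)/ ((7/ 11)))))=49 *sqrt(57)/ 7260 + 698845203/ 447109520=1.61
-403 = -403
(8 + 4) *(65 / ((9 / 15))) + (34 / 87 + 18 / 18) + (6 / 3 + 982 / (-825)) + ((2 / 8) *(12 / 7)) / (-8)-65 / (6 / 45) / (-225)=1747519357 / 1339800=1304.31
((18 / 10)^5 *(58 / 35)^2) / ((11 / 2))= 397281672 / 42109375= 9.43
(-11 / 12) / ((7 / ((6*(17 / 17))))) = -11 / 14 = -0.79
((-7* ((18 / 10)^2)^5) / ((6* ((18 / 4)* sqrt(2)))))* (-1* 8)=3615924564* sqrt(2) / 9765625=523.64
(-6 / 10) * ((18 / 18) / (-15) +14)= -8.36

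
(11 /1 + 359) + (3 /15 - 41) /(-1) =2054 /5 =410.80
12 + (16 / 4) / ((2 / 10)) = 32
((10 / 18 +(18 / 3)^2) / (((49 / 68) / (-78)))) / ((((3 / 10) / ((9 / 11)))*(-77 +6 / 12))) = 97760 / 693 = 141.07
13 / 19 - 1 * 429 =-8138 / 19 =-428.32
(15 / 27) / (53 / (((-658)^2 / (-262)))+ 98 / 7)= 216482 / 5442849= 0.04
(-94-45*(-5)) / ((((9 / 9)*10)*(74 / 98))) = 6419 / 370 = 17.35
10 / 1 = 10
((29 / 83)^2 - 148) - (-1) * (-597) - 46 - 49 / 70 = -54531803 / 68890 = -791.58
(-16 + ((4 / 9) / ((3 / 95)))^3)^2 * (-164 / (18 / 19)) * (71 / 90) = -1049204891.97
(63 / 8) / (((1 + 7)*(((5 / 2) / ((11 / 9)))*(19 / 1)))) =77 / 3040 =0.03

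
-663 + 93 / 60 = -661.45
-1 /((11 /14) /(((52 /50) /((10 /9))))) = -1638 /1375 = -1.19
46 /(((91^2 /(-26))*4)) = -0.04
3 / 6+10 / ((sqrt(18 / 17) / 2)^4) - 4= 22553 / 162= 139.22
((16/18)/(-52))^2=4/13689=0.00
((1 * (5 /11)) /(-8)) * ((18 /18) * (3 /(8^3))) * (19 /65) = -57 /585728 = -0.00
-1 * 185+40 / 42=-3865 / 21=-184.05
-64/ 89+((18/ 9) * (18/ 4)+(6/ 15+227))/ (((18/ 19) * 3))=330247/ 4005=82.46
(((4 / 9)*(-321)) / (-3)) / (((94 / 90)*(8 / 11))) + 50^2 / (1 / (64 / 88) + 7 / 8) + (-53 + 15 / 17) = 16130849 / 14382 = 1121.60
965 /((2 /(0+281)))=271165 /2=135582.50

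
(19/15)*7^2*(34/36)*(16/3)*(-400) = -125052.84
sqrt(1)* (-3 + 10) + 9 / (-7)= 40 / 7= 5.71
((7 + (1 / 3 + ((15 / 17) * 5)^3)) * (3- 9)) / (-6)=1373711 / 14739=93.20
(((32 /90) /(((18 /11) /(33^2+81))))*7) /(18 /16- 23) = -18304 /225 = -81.35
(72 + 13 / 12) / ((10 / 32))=233.87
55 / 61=0.90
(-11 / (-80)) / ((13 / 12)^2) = 99 / 845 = 0.12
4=4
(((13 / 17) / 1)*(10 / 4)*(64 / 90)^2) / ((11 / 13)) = 86528 / 75735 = 1.14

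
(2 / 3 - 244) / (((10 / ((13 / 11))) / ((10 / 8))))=-4745 / 132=-35.95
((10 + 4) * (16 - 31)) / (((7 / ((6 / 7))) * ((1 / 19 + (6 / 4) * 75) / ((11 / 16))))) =-9405 / 59878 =-0.16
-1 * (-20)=20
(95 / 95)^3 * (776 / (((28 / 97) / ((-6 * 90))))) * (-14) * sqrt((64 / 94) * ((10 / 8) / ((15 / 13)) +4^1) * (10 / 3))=27097920 * sqrt(14335) / 47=69029852.75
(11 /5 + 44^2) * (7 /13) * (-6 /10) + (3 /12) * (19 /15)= -2440897 /3900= -625.87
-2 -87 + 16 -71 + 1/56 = -143.98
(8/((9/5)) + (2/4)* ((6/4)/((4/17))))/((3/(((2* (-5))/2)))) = -5495/432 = -12.72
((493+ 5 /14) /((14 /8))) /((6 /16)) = 110512 /147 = 751.78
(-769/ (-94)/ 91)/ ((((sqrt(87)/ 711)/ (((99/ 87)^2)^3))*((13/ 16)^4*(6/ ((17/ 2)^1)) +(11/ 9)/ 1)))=295012012018778284032*sqrt(87)/ 282934239936285343315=9.73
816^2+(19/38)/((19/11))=25302539/38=665856.29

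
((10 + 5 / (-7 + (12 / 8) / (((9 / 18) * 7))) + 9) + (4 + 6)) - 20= 379 / 46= 8.24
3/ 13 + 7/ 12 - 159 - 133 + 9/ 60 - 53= -67087/ 195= -344.04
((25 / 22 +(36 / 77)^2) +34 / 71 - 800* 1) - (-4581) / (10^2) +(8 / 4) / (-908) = -7189363102167 / 9555769300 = -752.36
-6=-6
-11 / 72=-0.15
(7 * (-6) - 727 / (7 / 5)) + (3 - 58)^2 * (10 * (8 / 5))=334871 / 7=47838.71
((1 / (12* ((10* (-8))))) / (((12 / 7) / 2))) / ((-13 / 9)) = 7 / 8320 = 0.00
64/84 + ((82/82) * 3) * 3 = 205/21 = 9.76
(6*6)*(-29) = -1044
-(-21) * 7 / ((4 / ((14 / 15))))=343 / 10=34.30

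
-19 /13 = -1.46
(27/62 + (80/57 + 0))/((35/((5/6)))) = 6499/148428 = 0.04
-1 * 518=-518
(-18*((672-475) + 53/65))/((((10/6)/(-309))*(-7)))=-214548588/2275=-94307.07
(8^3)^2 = 262144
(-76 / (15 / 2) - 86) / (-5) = 1442 / 75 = 19.23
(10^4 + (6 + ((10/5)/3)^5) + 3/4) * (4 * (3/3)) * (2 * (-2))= -38906756/243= -160110.11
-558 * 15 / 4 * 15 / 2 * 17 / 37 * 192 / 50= -1024488 / 37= -27688.86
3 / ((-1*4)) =-3 / 4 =-0.75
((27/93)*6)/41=54/1271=0.04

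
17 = 17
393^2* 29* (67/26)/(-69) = -100031469/598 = -167276.70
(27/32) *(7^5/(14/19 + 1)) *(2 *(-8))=-2873997/22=-130636.23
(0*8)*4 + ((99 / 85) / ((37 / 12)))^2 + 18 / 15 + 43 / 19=677644981 / 187929475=3.61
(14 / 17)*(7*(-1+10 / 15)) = -98 / 51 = -1.92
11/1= 11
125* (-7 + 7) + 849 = 849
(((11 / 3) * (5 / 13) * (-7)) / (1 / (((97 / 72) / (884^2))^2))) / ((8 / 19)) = -68826835 / 987708171836325888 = -0.00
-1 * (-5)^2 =-25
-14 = -14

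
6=6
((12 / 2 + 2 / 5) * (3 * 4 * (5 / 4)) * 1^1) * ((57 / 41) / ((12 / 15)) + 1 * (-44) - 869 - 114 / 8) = -88849.17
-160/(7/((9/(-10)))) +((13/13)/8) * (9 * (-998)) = -30861/28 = -1102.18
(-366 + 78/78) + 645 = 280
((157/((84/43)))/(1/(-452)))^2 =581959956769/441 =1319637090.18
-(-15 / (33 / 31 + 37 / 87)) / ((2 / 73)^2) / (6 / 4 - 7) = -215584695 / 88396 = -2438.85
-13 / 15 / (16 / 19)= -247 / 240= -1.03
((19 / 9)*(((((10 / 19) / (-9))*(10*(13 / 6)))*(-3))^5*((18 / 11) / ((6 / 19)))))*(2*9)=232058125000000 / 1485062667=156261.50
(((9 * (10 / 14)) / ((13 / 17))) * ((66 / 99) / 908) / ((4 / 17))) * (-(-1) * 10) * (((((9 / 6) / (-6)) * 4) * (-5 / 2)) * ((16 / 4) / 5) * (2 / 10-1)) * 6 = -52020 / 20657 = -2.52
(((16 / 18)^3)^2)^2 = 68719476736 / 282429536481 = 0.24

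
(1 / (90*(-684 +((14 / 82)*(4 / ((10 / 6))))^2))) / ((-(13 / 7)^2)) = 411845 / 87421129848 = 0.00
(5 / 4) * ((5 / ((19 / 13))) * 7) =2275 / 76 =29.93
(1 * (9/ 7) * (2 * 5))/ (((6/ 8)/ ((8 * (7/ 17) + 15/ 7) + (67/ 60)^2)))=2863391/ 24990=114.58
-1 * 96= -96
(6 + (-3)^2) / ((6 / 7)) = 35 / 2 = 17.50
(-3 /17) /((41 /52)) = -156 /697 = -0.22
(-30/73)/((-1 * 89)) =30/6497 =0.00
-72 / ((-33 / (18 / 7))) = 432 / 77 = 5.61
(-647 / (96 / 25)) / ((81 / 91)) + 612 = 3286987 / 7776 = 422.71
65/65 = 1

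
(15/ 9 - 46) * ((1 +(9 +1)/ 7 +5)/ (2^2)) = -247/ 3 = -82.33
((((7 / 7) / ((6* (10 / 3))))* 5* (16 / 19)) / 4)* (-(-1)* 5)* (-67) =-335 / 19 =-17.63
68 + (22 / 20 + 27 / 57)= 13219 / 190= 69.57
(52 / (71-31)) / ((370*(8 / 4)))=13 / 7400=0.00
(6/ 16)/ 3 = 1/ 8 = 0.12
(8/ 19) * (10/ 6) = 40/ 57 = 0.70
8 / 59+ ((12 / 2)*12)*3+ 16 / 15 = 192224 / 885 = 217.20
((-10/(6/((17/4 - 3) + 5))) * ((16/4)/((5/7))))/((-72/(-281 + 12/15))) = -16345/72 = -227.01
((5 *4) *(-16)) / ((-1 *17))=320 / 17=18.82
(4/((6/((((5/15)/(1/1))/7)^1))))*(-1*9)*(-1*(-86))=-172/7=-24.57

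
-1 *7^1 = -7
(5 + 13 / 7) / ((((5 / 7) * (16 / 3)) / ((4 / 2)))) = 18 / 5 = 3.60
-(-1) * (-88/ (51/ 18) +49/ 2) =-223/ 34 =-6.56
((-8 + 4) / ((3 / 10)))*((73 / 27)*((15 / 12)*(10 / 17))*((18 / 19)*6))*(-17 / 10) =14600 / 57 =256.14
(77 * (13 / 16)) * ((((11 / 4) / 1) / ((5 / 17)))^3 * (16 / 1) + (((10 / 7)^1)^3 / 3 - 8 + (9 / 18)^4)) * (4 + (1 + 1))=3846846456739 / 784000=4906691.91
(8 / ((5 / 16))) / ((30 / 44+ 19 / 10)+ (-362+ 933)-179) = 704 / 10851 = 0.06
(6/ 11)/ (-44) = -3/ 242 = -0.01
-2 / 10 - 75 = -376 / 5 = -75.20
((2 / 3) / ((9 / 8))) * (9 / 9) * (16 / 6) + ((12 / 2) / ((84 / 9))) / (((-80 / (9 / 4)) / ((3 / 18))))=1144693 / 725760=1.58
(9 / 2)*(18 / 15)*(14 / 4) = 189 / 10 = 18.90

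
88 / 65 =1.35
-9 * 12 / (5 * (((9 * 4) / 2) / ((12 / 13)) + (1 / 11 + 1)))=-792 / 755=-1.05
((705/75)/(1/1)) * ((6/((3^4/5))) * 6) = 188/9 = 20.89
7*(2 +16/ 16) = 21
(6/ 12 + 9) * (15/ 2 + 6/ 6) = 323/ 4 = 80.75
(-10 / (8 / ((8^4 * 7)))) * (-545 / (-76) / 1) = -4883200 / 19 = -257010.53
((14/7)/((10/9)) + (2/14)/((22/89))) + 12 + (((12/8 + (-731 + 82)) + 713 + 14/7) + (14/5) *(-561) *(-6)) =3660071/385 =9506.68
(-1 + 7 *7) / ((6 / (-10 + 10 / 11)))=-800 / 11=-72.73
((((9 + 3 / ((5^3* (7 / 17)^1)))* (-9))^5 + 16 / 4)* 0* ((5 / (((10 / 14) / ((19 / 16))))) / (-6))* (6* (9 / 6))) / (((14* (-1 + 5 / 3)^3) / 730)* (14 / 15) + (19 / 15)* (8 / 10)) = 0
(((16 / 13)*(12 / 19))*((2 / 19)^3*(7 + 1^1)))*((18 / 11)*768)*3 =509607936 / 18635903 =27.35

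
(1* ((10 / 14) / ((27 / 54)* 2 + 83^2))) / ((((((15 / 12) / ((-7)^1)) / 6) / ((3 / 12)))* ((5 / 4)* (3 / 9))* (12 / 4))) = -12 / 17225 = -0.00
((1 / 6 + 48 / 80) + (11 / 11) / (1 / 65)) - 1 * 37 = 863 / 30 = 28.77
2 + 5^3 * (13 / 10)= 329 / 2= 164.50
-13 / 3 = -4.33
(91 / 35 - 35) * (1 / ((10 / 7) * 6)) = -189 / 50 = -3.78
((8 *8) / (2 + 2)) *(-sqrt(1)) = -16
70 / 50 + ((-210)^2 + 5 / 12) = 2646109 / 60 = 44101.82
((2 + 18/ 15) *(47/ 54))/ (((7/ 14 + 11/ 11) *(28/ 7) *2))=94/ 405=0.23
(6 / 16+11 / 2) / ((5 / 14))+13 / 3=1247 / 60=20.78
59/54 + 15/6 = 97/27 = 3.59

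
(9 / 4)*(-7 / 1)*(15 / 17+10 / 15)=-24.40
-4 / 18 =-2 / 9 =-0.22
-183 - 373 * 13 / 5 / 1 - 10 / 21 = -121094 / 105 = -1153.28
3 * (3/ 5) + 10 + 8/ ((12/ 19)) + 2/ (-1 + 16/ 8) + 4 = 457/ 15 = 30.47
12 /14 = 6 /7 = 0.86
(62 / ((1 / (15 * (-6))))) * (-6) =33480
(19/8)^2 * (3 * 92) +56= 25805/16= 1612.81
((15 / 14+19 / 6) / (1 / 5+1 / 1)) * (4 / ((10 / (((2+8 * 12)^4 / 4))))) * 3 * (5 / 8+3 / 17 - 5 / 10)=3005108407 / 102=29461847.13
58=58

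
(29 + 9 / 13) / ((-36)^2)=193 / 8424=0.02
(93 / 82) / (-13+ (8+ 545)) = 31 / 14760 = 0.00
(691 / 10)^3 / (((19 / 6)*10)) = 989818113 / 95000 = 10419.14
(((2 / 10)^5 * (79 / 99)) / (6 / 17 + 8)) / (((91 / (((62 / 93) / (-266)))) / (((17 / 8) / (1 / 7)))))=-0.00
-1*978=-978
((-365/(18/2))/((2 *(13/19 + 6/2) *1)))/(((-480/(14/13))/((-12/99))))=-0.00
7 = 7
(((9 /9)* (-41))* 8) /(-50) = 164 /25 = 6.56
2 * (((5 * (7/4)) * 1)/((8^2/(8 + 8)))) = 35/8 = 4.38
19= 19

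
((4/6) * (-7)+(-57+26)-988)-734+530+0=-3683/3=-1227.67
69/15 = 4.60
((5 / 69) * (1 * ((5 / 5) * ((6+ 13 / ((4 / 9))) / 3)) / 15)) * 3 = 47 / 276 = 0.17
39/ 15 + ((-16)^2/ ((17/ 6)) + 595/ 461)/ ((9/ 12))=124.79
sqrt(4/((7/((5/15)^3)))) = 2 * sqrt(21)/63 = 0.15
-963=-963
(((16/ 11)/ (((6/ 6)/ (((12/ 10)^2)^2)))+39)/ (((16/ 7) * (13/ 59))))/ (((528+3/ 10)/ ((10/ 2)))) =39766531/ 50364600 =0.79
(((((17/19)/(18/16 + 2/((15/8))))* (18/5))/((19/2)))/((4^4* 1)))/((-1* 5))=-459/3797720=-0.00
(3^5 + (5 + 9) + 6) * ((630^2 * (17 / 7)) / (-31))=-253505700 / 31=-8177603.23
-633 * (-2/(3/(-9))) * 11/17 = -41778/17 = -2457.53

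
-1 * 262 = -262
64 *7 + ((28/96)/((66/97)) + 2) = 713479/1584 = 450.43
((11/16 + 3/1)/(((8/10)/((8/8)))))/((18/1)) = 295/1152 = 0.26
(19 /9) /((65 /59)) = 1121 /585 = 1.92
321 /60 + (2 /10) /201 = 21511 /4020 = 5.35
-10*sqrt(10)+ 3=-28.62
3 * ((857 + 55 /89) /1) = 2572.85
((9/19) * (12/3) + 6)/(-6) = -25/19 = -1.32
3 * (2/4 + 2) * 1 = 15/2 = 7.50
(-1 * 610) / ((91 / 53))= -32330 / 91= -355.27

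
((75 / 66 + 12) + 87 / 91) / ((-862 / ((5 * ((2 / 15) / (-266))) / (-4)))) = -28213 / 2754255504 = -0.00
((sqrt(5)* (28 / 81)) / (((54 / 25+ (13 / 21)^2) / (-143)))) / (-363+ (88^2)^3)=-445900* sqrt(5) / 10653894146584161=-0.00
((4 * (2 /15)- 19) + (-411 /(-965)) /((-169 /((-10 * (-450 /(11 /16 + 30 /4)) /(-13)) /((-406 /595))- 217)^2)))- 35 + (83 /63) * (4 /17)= -48453260113286725163 /426018815484267915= -113.74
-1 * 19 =-19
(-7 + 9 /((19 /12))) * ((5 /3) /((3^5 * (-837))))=125 /11593287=0.00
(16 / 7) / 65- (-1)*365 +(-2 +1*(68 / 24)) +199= 1542091 / 2730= 564.87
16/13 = 1.23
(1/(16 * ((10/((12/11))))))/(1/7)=21/440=0.05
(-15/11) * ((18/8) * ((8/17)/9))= -30/187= -0.16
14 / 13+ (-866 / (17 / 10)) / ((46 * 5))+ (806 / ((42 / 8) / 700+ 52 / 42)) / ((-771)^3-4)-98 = -483291588840005942 / 4874942175291487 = -99.14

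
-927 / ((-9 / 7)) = 721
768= 768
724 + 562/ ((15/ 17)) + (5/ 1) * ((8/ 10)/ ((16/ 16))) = 20474/ 15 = 1364.93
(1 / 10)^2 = 1 / 100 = 0.01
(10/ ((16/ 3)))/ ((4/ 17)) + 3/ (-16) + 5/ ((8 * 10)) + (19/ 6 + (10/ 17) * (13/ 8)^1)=19529/ 1632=11.97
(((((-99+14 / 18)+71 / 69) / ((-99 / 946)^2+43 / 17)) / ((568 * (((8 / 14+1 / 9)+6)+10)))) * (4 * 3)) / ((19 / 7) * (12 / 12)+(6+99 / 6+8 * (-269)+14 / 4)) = 185925754938 / 8147738630313745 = 0.00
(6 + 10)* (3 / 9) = 16 / 3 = 5.33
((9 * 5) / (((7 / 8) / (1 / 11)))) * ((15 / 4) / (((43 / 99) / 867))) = 10534050 / 301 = 34996.84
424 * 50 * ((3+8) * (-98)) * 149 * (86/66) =-13311183200/3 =-4437061066.67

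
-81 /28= -2.89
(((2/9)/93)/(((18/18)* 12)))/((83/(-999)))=-37/15438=-0.00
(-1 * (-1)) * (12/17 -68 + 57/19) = -1093/17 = -64.29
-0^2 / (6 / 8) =0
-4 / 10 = -2 / 5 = -0.40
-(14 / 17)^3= -2744 / 4913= -0.56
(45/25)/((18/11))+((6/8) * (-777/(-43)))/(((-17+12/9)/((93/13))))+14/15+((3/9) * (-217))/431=-2937044219/679419780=-4.32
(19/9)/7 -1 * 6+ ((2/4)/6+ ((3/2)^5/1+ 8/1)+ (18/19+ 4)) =571727/38304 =14.93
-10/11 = -0.91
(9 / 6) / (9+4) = 3 / 26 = 0.12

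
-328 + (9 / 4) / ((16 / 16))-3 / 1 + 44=-1139 / 4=-284.75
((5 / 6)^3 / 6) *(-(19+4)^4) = -34980125 / 1296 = -26990.84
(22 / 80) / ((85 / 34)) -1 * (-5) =511 / 100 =5.11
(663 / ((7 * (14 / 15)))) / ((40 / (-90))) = -228.33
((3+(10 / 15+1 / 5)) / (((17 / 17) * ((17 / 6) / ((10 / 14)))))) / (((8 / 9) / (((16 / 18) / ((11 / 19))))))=2204 / 1309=1.68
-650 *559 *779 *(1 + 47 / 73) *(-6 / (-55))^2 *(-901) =44068792547520 / 8833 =4989108179.27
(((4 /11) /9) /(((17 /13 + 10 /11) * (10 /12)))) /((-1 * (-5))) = 104 /23775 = 0.00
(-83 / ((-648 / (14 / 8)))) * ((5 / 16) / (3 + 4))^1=415 / 41472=0.01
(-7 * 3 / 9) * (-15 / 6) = 35 / 6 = 5.83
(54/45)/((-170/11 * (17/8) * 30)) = -44/36125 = -0.00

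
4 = 4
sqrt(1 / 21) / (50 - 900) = -sqrt(21) / 17850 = -0.00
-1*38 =-38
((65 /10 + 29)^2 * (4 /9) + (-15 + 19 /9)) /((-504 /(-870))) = 714125 /756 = 944.61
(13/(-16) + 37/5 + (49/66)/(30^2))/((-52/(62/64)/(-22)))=24263483/8985600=2.70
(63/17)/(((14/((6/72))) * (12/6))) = 3/272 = 0.01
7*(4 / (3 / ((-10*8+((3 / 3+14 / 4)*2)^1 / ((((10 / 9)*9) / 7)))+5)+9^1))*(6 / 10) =2748 / 1465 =1.88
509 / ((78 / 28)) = 7126 / 39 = 182.72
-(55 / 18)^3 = -166375 / 5832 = -28.53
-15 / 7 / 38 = -15 / 266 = -0.06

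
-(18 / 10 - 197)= 976 / 5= 195.20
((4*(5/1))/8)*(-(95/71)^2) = -45125/10082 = -4.48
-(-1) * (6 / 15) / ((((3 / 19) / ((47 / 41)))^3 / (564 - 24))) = 5696975656 / 68921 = 82659.50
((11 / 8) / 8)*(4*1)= 11 / 16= 0.69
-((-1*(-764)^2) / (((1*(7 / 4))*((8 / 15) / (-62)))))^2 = -1503430166111216.33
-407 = -407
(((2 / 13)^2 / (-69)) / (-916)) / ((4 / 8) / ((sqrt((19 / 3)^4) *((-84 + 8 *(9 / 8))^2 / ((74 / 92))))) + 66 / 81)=8122500 / 17673430827299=0.00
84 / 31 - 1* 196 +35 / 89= -532203 / 2759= -192.90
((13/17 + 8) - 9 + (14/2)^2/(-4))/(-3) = 283/68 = 4.16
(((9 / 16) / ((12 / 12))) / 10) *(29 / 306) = 29 / 5440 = 0.01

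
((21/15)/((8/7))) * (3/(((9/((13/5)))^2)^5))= 6755066100601/454008385546875000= 0.00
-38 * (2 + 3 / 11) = -950 / 11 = -86.36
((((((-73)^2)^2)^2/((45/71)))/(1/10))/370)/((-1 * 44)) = -57258666524479751/73260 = -781581579640.73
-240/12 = -20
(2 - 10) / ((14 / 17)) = -68 / 7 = -9.71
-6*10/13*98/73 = -5880/949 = -6.20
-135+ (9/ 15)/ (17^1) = -11472/ 85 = -134.96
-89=-89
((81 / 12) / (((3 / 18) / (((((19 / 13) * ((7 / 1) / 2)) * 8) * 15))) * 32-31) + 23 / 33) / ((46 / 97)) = 1137984697 / 1126252776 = 1.01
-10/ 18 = -5/ 9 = -0.56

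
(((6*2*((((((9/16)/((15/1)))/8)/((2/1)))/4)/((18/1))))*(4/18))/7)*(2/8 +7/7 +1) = 1/35840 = 0.00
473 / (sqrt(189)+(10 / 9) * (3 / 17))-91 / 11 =-47379029 / 5406379+3690819 * sqrt(21) / 491489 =25.65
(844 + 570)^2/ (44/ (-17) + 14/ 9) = -152953794/ 79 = -1936123.97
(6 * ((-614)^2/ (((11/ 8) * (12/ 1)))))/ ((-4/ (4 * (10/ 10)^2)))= -1507984/ 11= -137089.45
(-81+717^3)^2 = 135867236833399824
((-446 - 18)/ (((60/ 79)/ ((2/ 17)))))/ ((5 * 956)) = -4582/ 304725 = -0.02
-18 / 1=-18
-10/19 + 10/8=55/76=0.72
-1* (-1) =1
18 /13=1.38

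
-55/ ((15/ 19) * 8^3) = -209/ 1536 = -0.14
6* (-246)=-1476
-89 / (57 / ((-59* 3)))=5251 / 19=276.37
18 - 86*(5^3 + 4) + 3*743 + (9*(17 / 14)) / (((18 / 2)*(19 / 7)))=-336169 / 38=-8846.55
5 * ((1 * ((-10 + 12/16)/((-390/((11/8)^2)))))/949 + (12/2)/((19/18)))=28.42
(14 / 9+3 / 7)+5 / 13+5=6035 / 819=7.37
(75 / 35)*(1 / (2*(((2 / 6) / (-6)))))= -135 / 7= -19.29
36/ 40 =9/ 10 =0.90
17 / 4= 4.25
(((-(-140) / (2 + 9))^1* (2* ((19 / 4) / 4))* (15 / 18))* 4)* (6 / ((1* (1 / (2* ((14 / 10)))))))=18620 / 11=1692.73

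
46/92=1/2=0.50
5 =5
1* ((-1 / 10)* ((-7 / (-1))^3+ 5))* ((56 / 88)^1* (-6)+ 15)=-389.13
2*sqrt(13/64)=sqrt(13)/4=0.90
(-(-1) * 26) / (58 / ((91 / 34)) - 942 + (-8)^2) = -1183 / 38963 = -0.03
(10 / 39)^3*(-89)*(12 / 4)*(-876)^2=-7588496000 / 2197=-3454026.40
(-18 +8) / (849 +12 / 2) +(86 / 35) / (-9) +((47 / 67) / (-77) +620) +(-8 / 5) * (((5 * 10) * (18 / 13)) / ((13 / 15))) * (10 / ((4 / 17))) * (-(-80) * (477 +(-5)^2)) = -54205772680604159 / 248483235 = -218146599.23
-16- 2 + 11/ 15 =-259/ 15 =-17.27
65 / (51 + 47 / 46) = 2990 / 2393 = 1.25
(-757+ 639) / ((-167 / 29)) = 3422 / 167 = 20.49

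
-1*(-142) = 142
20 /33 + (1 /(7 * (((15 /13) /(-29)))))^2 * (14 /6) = 1594919 /51975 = 30.69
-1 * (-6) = 6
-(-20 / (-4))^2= -25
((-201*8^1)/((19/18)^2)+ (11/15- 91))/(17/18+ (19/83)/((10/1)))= -2067614826/1304293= -1585.24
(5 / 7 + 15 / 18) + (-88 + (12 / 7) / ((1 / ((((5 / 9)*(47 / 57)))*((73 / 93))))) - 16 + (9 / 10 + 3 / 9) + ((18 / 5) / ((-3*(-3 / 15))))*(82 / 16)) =-69.85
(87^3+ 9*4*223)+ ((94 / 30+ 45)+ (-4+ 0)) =9998627 / 15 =666575.13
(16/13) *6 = 96/13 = 7.38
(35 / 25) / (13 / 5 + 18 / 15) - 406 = -405.63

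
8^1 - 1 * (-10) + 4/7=130/7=18.57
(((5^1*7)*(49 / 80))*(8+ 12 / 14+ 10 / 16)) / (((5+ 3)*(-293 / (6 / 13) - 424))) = -78057 / 3252736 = -0.02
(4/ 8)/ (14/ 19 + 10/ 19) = 19/ 48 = 0.40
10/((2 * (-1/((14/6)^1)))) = -35/3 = -11.67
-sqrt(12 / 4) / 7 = -sqrt(3) / 7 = -0.25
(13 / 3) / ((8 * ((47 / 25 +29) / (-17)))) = -5525 / 18528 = -0.30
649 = 649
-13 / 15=-0.87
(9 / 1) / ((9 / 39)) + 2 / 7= 275 / 7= 39.29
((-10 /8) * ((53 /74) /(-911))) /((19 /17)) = 4505 /5123464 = 0.00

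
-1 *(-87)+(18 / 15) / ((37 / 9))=16149 / 185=87.29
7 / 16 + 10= 167 / 16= 10.44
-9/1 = -9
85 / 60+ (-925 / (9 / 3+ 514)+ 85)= 525029 / 6204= 84.63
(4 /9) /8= 0.06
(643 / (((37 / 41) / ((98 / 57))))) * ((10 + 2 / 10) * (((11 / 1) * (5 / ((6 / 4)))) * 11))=10628823436 / 2109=5039745.58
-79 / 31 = -2.55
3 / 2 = 1.50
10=10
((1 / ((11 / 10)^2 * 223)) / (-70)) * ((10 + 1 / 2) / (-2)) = 15 / 53966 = 0.00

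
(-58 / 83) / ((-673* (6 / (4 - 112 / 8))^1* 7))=-290 / 1173039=-0.00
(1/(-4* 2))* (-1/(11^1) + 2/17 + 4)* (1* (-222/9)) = 9287/748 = 12.42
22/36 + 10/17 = 367/306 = 1.20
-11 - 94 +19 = -86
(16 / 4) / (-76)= -1 / 19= -0.05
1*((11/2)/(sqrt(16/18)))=33*sqrt(2)/8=5.83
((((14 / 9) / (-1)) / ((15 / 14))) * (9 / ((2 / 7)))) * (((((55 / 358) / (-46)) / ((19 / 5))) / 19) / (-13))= -18865 / 115926486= -0.00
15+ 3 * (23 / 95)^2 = 136962 / 9025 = 15.18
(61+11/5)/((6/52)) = 8216/15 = 547.73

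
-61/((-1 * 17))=61/17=3.59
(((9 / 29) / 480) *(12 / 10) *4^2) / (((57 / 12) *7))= 0.00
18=18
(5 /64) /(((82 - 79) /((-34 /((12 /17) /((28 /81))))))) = -10115 /23328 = -0.43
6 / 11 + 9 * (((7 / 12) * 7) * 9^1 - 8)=11409 / 44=259.30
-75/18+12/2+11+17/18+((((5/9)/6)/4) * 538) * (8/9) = 6038/243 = 24.85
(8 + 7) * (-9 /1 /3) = -45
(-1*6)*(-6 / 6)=6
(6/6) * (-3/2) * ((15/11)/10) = -0.20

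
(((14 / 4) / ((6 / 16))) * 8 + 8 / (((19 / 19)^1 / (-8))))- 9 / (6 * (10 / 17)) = 487 / 60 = 8.12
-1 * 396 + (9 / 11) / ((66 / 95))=-95547 / 242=-394.82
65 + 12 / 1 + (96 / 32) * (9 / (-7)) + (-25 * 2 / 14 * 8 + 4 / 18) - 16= 1814 / 63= 28.79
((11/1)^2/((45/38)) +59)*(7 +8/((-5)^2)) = 442433/375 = 1179.82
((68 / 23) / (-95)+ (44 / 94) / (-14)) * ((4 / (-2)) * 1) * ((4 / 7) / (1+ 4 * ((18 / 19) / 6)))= 11976 / 264845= 0.05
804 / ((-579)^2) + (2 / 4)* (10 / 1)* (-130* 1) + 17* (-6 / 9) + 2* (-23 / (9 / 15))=-82469018 / 111747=-738.00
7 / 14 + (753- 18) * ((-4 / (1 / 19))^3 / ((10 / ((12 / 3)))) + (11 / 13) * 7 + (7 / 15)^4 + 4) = -11324279232001 / 87750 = -129051615.18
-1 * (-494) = 494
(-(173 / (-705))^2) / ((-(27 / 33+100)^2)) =3621409 / 611281604025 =0.00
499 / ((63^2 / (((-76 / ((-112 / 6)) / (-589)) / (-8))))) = 0.00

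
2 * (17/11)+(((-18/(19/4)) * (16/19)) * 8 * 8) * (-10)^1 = 8122354/3971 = 2045.42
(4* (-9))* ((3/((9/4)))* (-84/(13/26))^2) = -1354752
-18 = -18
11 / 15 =0.73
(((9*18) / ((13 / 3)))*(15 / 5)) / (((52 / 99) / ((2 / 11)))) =6561 / 169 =38.82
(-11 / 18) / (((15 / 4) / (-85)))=374 / 27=13.85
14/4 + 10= 27/2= 13.50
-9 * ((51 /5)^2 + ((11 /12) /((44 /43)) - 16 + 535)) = -5615.42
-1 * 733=-733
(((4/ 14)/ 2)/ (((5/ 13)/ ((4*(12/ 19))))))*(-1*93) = -58032/ 665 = -87.27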